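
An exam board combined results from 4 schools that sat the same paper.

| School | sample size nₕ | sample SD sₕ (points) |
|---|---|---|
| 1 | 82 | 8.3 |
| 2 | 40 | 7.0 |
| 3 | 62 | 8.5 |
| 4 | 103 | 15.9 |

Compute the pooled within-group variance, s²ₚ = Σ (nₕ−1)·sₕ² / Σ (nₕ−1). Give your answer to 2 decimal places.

133.16

Degrees of freedom: 81 + 39 + 61 + 102 = 283.
Σ(nₕ−1)sₕ² = 81·68.89 + 39·49 + 61·72.25 + 102·252.81 = 37684.96.
s²ₚ = 37684.96 / 283 = 133.1624... → 133.16.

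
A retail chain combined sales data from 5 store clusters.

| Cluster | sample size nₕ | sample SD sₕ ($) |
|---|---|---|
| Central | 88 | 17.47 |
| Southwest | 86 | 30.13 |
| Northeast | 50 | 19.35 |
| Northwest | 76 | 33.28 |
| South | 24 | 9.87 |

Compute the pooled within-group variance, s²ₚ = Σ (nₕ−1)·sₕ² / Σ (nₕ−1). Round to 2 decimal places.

650.07

Central: (88−1)·17.47² = 87·305.2009 = 26552.4783
Southwest: (86−1)·30.13² = 85·907.8169 = 77164.4365
Northeast: (50−1)·19.35² = 49·374.4225 = 18346.7025
Northwest: (76−1)·33.28² = 75·1107.5584 = 83066.88
South: (24−1)·9.87² = 23·97.4169 = 2240.5887
Numerator = 207371.086; denominator = Σ(nₕ−1) = 319.
s²ₚ = 207371.086/319 = 650.0661... → 650.07.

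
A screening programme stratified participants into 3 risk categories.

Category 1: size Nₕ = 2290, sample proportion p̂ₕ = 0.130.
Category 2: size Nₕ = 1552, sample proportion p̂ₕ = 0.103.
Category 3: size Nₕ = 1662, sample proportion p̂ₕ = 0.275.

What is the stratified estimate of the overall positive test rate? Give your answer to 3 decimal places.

N = 2290 + 1552 + 1662 = 5504.
Overall proportion = Σ (Nₕ/N)·p̂ₕ.
Σ Nₕp̂ₕ = 297.7 + 159.856 + 457.05 = 914.606.
914.606 / 5504 = 0.16617... → 0.166.

0.166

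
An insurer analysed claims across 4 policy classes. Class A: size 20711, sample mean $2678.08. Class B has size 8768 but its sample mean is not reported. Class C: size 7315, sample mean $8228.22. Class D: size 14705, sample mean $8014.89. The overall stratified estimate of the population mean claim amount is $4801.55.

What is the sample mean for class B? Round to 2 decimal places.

Σ Nₕx̄ₕ = N·μ, so 8768·x̄_B = 51499·4801.55 − (20711·2678.08 + 7315·8228.22 + 14705·8014.89).
= 247275023.45 − 233514101.63 = 13760921.82.
x̄_B = 13760921.82 / 8768 = 1569.4482... → 1569.45.

1569.45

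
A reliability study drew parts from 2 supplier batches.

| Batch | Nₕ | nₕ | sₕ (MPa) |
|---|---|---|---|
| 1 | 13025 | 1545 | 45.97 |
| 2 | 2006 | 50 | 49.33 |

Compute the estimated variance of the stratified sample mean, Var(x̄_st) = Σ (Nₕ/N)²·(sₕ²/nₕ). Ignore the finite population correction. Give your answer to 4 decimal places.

1.8939

N = 15031. Term for each stratum: Wₕ²sₕ²/nₕ.
Var(x̄_st) = 1.0270705 + 0.8668388 = 1.8939092 → 1.8939.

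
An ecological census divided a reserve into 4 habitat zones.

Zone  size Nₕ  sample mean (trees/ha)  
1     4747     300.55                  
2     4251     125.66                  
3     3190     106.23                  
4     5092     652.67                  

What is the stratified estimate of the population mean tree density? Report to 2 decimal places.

N = 4747 + 4251 + 3190 + 5092 = 17280.
Overall mean = Σ (Nₕ/N)·x̄ₕ — weight by population share, not a simple average.
Σ Nₕx̄ₕ = 4747·300.55 + 4251·125.66 + 3190·106.23 + 5092·652.67 = 1426710.85 + 534180.66 + 338873.7 + 3323395.64 = 5623160.85.
Divide by N: 5623160.85 / 17280 = 325.4144... → 325.41.

325.41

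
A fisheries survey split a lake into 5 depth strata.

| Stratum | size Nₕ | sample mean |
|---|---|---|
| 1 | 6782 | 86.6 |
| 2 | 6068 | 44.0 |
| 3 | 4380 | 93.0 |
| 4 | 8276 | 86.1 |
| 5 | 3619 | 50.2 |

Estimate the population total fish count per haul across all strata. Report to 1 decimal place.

Estimate total by summing Nₕ·x̄ₕ over strata.
6782·86.6 + 6068·44.0 + 4380·93.0 + 8276·86.1 + 3619·50.2 = 587321.2 + 266992 + 407340 + 712563.6 + 181673.8 = 2155890.6.

2155890.6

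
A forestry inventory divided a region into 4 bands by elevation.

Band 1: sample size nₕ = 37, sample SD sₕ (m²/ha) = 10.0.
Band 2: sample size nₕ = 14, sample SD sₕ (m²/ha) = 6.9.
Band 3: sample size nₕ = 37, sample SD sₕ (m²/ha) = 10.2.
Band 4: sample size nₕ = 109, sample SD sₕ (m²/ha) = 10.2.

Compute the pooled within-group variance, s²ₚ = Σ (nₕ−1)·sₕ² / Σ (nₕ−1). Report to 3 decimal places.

99.485

Degrees of freedom: 36 + 13 + 36 + 108 = 193.
Σ(nₕ−1)sₕ² = 36·100 + 13·47.61 + 36·104.04 + 108·104.04 = 19200.69.
s²ₚ = 19200.69 / 193 = 99.48544... → 99.485.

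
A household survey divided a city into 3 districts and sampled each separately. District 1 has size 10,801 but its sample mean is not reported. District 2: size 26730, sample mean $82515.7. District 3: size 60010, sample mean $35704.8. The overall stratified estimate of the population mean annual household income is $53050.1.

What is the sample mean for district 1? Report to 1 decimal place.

76499.4

Σ Nₕx̄ₕ = N·μ, so 10801·x̄_1 = 97541·53050.1 − (26730·82515.7 + 60010·35704.8).
= 5174559804.1 − 4348289709 = 826270095.1.
x̄_1 = 826270095.1 / 10801 = 76499.407... → 76499.4.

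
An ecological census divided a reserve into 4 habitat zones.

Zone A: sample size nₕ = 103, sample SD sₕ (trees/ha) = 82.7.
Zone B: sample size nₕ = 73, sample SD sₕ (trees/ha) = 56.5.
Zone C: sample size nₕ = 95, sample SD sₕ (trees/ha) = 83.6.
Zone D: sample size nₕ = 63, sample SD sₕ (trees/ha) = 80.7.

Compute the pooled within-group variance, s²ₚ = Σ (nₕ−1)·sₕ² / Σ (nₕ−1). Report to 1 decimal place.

6024.8

Degrees of freedom: 102 + 72 + 94 + 62 = 330.
Σ(nₕ−1)sₕ² = 102·6839.29 + 72·3192.25 + 94·6988.96 + 62·6512.49 = 1988186.2.
s²ₚ = 1988186.2 / 330 = 6024.807... → 6024.8.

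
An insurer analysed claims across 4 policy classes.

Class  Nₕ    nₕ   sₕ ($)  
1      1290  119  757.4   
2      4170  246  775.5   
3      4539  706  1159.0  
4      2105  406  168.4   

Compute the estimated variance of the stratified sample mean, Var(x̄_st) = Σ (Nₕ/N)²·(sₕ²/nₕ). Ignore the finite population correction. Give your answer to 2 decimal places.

N = 12104; Wₕ = Nₕ/N.
class 1: (1290/12104)²·757.4²/119 = 54.75518
class 2: (4170/12104)²·775.5²/246 = 290.16350
class 3: (4539/12104)²·1159.0²/706 = 267.56217
class 4: (2105/12104)²·168.4²/406 = 2.11254
Sum = 614.59339 → 614.59.

614.59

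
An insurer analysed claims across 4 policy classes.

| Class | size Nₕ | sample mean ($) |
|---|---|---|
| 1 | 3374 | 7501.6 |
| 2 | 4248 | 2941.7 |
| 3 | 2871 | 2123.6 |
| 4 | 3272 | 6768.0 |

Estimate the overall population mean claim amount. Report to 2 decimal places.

4798.29

x̄_st = (Σ Nₕx̄ₕ) / (Σ Nₕ) = (3374·7501.6 + 4248·2941.7 + 2871·2123.6 + 3272·6768.0) / 13765
= 66048491.6 / 13765 = 4798.2922... → 4798.29.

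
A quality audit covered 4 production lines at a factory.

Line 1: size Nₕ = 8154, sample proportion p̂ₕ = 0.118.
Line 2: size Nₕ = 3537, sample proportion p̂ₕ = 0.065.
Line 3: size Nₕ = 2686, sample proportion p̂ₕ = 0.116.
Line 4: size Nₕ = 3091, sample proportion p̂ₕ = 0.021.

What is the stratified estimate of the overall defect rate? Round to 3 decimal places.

Wₕ = Nₕ/N with N = 17468: 0.4668, 0.2025, 0.1538, 0.1770.
p̂_st = 0.4668·0.118 + 0.2025·0.065 + 0.1538·0.116 + 0.1770·0.021 ≈ 0.08980... → 0.090.

0.090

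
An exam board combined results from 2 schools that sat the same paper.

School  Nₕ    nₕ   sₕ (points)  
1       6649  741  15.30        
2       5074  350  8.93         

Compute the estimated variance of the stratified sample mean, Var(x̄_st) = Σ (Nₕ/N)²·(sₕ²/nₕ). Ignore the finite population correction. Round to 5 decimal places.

0.14431

N = 11723; Wₕ = Nₕ/N.
school 1: (6649/11723)²·15.30²/741 = 0.10162482
school 2: (5074/11723)²·8.93²/350 = 0.04268333
Sum = 0.14430815 → 0.14431.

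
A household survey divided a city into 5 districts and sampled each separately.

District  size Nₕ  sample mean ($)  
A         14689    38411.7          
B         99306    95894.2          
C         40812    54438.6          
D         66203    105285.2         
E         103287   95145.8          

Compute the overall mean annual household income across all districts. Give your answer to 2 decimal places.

N = 14689 + 99306 + 40812 + 66203 + 103287 = 324297.
Overall mean = Σ (Nₕ/N)·x̄ₕ — weight by population share, not a simple average.
Σ Nₕx̄ₕ = 14689·38411.7 + 99306·95894.2 + 40812·54438.6 + 66203·105285.2 + 103287·95145.8 = 564229461.3 + 9522869425.2 + 2221748143.2 + 6970196095.6 + 9827324244.6 = 29106367369.9.
Divide by N: 29106367369.9 / 324297 = 89752.1943... → 89752.19.

89752.19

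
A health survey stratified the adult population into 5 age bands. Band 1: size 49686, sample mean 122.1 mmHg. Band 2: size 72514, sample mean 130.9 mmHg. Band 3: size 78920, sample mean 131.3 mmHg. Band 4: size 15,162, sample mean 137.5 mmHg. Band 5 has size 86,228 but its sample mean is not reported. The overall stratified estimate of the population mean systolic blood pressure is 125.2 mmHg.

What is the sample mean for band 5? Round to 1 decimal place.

N = 49686 + 72514 + 78920 + 15162 + 86228 = 302510.
Overall total = μ·N = 125.2·302510 = 37874252.
Subtract the known strata: 49686·122.1 + 72514·130.9 + 78920·131.3 + 15162·137.5 = 28005714.2.
Remaining total for band 5: 37874252 − 28005714.2 = 9868537.8.
Divide by its size: 9868537.8 / 86228 = 114.447... → 114.4.

114.4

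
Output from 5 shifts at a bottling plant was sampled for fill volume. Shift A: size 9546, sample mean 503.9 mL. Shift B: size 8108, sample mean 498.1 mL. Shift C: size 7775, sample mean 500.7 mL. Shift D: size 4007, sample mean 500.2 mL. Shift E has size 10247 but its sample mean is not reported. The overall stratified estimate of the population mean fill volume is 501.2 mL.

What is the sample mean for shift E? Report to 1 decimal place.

501.9

N = 9546 + 8108 + 7775 + 4007 + 10247 = 39683.
Overall total = μ·N = 501.2·39683 = 19889119.6.
Subtract the known strata: 9546·503.9 + 8108·498.1 + 7775·500.7 + 4007·500.2 = 14746068.1.
Remaining total for shift E: 19889119.6 − 14746068.1 = 5143051.5.
Divide by its size: 5143051.5 / 10247 = 501.908... → 501.9.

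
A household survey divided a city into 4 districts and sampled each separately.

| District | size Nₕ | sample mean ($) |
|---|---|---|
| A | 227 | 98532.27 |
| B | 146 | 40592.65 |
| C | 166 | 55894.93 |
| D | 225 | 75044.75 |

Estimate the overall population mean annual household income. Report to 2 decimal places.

71278.77

N = 764; weights Wₕ = Nₕ/N = (0.2971, 0.1911, 0.2173, 0.2945).
x̄_st = Σ Wₕ·x̄ₕ = 0.2971·98532.27 + 0.1911·40592.65 + 0.2173·55894.93 + 0.2945·75044.75 ≈ 71278.7687...
→ 71278.77.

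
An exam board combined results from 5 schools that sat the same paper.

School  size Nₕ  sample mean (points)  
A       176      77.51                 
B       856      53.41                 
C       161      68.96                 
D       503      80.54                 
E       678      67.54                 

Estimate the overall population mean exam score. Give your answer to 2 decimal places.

N = 2374; weights Wₕ = Nₕ/N = (0.0741, 0.3606, 0.0678, 0.2119, 0.2856).
x̄_st = Σ Wₕ·x̄ₕ = 0.0741·77.51 + 0.3606·53.41 + 0.0678·68.96 + 0.2119·80.54 + 0.2856·67.54 ≈ 66.0350...
→ 66.03.

66.03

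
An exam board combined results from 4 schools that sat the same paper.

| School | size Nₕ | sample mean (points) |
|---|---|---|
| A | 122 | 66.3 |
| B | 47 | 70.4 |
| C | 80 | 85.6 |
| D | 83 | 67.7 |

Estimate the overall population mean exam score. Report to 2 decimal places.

71.88

x̄_st = (Σ Nₕx̄ₕ) / (Σ Nₕ) = (122·66.3 + 47·70.4 + 80·85.6 + 83·67.7) / 332
= 23864.5 / 332 = 71.8810... → 71.88.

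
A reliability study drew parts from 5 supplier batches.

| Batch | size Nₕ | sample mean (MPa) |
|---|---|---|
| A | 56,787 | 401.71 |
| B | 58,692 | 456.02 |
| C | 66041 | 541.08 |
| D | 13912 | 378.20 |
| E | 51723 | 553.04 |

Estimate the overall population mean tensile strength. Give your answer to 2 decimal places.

x̄_st = (Σ Nₕx̄ₕ) / (Σ Nₕ) = (56787·401.71 + 58692·456.02 + 66041·541.08 + 13912·378.20 + 51723·553.04) / 247155
= 119176502.21 / 247155 = 482.1934... → 482.19.

482.19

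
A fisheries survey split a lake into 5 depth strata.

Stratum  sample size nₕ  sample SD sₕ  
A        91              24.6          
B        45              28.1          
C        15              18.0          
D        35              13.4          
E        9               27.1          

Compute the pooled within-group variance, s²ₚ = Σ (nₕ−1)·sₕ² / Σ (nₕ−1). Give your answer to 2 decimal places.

556.44

Degrees of freedom: 90 + 44 + 14 + 34 + 8 = 190.
Σ(nₕ−1)sₕ² = 90·605.16 + 44·789.61 + 14·324 + 34·179.56 + 8·734.41 = 105723.56.
s²ₚ = 105723.56 / 190 = 556.4398... → 556.44.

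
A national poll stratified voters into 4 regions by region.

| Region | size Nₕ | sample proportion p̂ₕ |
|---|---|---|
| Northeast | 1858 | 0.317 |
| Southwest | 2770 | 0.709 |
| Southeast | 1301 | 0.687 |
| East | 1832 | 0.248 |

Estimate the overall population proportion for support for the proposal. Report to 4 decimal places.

Wₕ = Nₕ/N with N = 7761: 0.2394, 0.3569, 0.1676, 0.2361.
p̂_st = 0.2394·0.317 + 0.3569·0.709 + 0.1676·0.687 + 0.2361·0.248 ≈ 0.502646... → 0.5026.

0.5026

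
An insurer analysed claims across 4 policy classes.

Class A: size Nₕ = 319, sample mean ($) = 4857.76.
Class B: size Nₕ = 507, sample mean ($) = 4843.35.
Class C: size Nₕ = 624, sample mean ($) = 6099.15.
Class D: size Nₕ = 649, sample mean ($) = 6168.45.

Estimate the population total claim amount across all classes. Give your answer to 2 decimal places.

11814397.54

A: 319·4857.76 = 1549625.44
B: 507·4843.35 = 2455578.45
C: 624·6099.15 = 3805869.6
D: 649·6168.45 = 4003324.05
τ̂ = Σ Nₕx̄ₕ = 11814397.54.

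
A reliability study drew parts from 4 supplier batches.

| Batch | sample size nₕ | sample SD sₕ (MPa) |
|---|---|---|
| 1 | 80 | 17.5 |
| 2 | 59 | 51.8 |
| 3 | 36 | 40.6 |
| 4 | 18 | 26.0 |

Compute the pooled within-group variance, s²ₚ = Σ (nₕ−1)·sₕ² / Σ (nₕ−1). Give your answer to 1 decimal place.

1317.5

1: (80−1)·17.5² = 79·306.25 = 24193.75
2: (59−1)·51.8² = 58·2683.24 = 155627.92
3: (36−1)·40.6² = 35·1648.36 = 57692.6
4: (18−1)·26.0² = 17·676 = 11492
Numerator = 249006.27; denominator = Σ(nₕ−1) = 189.
s²ₚ = 249006.27/189 = 1317.493... → 1317.5.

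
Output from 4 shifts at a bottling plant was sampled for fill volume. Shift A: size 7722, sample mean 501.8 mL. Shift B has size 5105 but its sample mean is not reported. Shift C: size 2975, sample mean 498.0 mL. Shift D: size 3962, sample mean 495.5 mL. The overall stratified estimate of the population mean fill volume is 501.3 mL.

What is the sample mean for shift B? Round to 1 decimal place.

N = 7722 + 5105 + 2975 + 3962 = 19764.
Overall total = μ·N = 501.3·19764 = 9907693.2.
Subtract the known strata: 7722·501.8 + 2975·498.0 + 3962·495.5 = 7319620.6.
Remaining total for shift B: 9907693.2 − 7319620.6 = 2588072.6.
Divide by its size: 2588072.6 / 5105 = 506.968... → 507.0.

507.0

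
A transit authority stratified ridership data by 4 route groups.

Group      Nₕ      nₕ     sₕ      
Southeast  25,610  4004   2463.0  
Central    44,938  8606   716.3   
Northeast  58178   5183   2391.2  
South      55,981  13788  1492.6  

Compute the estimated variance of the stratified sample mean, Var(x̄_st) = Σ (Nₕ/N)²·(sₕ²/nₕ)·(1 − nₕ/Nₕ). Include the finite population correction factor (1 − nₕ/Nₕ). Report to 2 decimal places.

N = 184707. Term for each stratum: Wₕ²sₕ²/nₕ·(1−nₕ/Nₕ).
Var(x̄_st) = 24.57265 + 2.85315 + 99.69596 + 11.18665 = 138.30841 → 138.31.

138.31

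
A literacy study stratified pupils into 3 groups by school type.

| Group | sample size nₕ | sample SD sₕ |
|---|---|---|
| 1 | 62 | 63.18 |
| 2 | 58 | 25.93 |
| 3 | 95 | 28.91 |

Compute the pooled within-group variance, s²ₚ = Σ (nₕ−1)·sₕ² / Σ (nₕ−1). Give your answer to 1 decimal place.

1: (62−1)·63.18² = 61·3991.7124 = 243494.4564
2: (58−1)·25.93² = 57·672.3649 = 38324.7993
3: (95−1)·28.91² = 94·835.7881 = 78564.0814
Numerator = 360383.3371; denominator = Σ(nₕ−1) = 212.
s²ₚ = 360383.3371/212 = 1699.921... → 1699.9.

1699.9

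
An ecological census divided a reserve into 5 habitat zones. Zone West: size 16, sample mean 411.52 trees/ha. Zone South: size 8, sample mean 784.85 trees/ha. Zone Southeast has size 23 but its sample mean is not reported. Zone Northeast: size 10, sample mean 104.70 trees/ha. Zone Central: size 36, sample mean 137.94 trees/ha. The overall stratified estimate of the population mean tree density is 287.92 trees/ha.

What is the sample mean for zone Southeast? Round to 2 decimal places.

Σ Nₕx̄ₕ = N·μ, so 23·x̄_Southeast = 93·287.92 − (16·411.52 + 8·784.85 + 10·104.70 + 36·137.94).
= 26776.56 − 18875.96 = 7900.6.
x̄_Southeast = 7900.6 / 23 = 343.5043... → 343.50.

343.50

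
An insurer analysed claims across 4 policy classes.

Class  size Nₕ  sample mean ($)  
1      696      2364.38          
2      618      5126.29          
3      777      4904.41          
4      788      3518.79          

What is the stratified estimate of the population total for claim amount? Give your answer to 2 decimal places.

11397188.79

Population total = Σ Nₕ·x̄ₕ (each stratum's size times its mean).
696·2364.38 + 618·5126.29 + 777·4904.41 + 788·3518.79 = 1645608.48 + 3168047.22 + 3810726.57 + 2772806.52 = 11397188.79.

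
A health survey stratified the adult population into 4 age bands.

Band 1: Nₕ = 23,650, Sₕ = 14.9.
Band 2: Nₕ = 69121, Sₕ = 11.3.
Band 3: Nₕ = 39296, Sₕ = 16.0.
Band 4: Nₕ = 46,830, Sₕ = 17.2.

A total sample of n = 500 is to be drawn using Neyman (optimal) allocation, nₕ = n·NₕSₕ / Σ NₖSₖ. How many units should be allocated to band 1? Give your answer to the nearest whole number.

69

Σ NₕSₕ = 23650·14.9 + 69121·11.3 + 39296·16.0 + 46830·17.2 = 2567664.3.
Share for 1: 352385/2567664.3 = 0.13724.
n_1 = 500 × 0.13724 = 68.620... → 69.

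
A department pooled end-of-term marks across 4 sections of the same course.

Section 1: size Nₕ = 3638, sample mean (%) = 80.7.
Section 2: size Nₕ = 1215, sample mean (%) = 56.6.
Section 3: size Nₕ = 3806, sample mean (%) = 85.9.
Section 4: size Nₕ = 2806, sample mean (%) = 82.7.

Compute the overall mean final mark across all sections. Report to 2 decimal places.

x̄_st = (Σ Nₕx̄ₕ) / (Σ Nₕ) = (3638·80.7 + 1215·56.6 + 3806·85.9 + 2806·82.7) / 11465
= 921347.2 / 11465 = 80.3617... → 80.36.

80.36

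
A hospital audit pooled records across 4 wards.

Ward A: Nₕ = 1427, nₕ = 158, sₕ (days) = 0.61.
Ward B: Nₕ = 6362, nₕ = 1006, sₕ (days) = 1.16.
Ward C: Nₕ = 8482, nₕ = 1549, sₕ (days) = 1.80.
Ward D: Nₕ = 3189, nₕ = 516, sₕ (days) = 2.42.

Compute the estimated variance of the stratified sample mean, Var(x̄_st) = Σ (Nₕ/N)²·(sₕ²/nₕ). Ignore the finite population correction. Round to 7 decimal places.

N = 19460; Wₕ = Nₕ/N.
ward A: (1427/19460)²·0.61²/158 = 0.0000126638
ward B: (6362/19460)²·1.16²/1006 = 0.0001429617
ward C: (8482/19460)²·1.80²/1549 = 0.0003973786
ward D: (3189/19460)²·2.42²/516 = 0.0003047926
Sum = 0.0008577967 → 0.0008578.

0.0008578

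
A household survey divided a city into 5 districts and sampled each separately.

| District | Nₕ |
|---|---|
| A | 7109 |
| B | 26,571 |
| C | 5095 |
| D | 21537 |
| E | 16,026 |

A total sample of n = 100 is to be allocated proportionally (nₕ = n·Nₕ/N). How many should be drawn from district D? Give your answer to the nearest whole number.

28

N = 7109 + 26571 + 5095 + 21537 + 16026 = 76338.
n_D = 100·21537/76338 = 28.213... → 28.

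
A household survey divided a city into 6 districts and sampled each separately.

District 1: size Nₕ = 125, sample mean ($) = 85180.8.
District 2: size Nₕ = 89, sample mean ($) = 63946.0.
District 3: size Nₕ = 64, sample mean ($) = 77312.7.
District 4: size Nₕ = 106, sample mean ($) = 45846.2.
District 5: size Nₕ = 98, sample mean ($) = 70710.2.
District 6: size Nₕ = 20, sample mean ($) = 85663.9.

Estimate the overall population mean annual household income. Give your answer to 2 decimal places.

N = 502; weights Wₕ = Nₕ/N = (0.2490, 0.1773, 0.1275, 0.2112, 0.1952, 0.0398).
x̄_st = Σ Wₕ·x̄ₕ = 0.2490·85180.8 + 0.1773·63946.0 + 0.1275·77312.7 + 0.2112·45846.2 + 0.1952·70710.2 + 0.0398·85663.9 ≈ 69301.5570...
→ 69301.56.

69301.56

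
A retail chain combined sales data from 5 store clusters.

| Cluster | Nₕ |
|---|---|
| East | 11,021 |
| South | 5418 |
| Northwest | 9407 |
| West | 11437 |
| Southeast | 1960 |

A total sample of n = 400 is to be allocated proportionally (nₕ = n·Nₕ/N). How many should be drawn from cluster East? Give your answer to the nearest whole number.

Share of cluster East = 11021/39243 = 0.28084.
Allocate 400 × 0.28084 = 112.336... → 112.

112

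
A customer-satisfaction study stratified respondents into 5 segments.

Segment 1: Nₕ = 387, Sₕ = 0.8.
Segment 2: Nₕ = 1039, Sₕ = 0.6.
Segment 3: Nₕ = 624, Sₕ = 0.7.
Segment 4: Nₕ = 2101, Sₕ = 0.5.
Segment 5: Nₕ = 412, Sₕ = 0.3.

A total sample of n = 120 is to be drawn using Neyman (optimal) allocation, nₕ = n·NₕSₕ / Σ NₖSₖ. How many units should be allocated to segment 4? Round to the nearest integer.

50

Σ NₕSₕ = 387·0.8 + 1039·0.6 + 624·0.7 + 2101·0.5 + 412·0.3 = 2543.9.
Share for 4: 1050.5/2543.9 = 0.41295.
n_4 = 120 × 0.41295 = 49.554... → 50.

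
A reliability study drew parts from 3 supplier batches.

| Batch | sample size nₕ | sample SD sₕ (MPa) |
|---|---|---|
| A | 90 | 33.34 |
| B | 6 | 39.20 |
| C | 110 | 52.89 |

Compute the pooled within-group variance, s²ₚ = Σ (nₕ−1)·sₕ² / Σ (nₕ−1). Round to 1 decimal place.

2027.2

A: (90−1)·33.34² = 89·1111.5556 = 98928.4484
B: (6−1)·39.20² = 5·1536.64 = 7683.2
C: (110−1)·52.89² = 109·2797.3521 = 304911.3789
Numerator = 411523.0273; denominator = Σ(nₕ−1) = 203.
s²ₚ = 411523.0273/203 = 2027.207... → 2027.2.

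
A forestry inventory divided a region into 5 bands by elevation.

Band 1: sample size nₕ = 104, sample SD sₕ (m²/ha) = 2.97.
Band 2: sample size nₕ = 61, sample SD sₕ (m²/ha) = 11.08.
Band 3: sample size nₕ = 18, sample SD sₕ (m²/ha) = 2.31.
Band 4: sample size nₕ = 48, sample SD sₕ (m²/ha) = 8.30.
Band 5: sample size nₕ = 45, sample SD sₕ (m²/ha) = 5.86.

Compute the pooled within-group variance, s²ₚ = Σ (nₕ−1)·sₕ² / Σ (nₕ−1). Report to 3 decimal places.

48.391

Degrees of freedom: 103 + 60 + 17 + 47 + 44 = 271.
Σ(nₕ−1)sₕ² = 103·8.8209 + 60·122.7664 + 17·5.3361 + 47·68.89 + 44·34.3396 = 13114.0228.
s²ₚ = 13114.0228 / 271 = 48.39123... → 48.391.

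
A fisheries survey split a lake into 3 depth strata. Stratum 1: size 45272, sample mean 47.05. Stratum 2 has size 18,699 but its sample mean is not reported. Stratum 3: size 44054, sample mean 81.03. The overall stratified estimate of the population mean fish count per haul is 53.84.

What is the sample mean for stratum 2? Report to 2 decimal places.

Σ Nₕx̄ₕ = N·μ, so 18699·x̄_2 = 108025·53.84 − (45272·47.05 + 44054·81.03).
= 5816066 − 5699743.22 = 116322.78.
x̄_2 = 116322.78 / 18699 = 6.2208... → 6.22.

6.22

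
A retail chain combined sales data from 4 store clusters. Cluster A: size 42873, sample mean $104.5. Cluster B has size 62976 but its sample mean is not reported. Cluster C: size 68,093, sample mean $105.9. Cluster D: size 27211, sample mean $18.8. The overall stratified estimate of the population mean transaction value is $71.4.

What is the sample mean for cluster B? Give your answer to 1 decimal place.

Σ Nₕx̄ₕ = N·μ, so 62976·x̄_B = 201153·71.4 − (42873·104.5 + 68093·105.9 + 27211·18.8).
= 14362324.2 − 12202844 = 2159480.2.
x̄_B = 2159480.2 / 62976 = 34.291... → 34.3.

34.3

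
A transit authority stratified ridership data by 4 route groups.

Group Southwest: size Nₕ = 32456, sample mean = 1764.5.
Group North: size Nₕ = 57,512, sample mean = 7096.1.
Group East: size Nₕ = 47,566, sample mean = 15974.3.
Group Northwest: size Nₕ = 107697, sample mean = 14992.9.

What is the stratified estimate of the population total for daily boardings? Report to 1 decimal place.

Southwest: 32456·1764.5 = 57268612
North: 57512·7096.1 = 408110903.2
East: 47566·15974.3 = 759833553.8
Northwest: 107697·14992.9 = 1614690351.3
τ̂ = Σ Nₕx̄ₕ = 2839903420.3.

2839903420.3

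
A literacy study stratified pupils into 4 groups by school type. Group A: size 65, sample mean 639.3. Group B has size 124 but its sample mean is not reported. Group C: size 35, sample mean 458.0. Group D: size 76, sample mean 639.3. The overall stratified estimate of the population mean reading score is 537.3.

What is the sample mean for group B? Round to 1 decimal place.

443.7

N = 65 + 124 + 35 + 76 = 300.
Overall total = μ·N = 537.3·300 = 161190.
Subtract the known strata: 65·639.3 + 35·458.0 + 76·639.3 = 106171.3.
Remaining total for group B: 161190 − 106171.3 = 55018.7.
Divide by its size: 55018.7 / 124 = 443.699... → 443.7.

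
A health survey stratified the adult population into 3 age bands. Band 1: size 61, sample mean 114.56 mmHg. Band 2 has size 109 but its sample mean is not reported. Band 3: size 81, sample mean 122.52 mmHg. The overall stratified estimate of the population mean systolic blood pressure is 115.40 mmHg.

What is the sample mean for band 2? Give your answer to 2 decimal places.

N = 61 + 109 + 81 = 251.
Overall total = μ·N = 115.40·251 = 28965.4.
Subtract the known strata: 61·114.56 + 81·122.52 = 16912.28.
Remaining total for band 2: 28965.4 − 16912.28 = 12053.12.
Divide by its size: 12053.12 / 109 = 110.5791... → 110.58.

110.58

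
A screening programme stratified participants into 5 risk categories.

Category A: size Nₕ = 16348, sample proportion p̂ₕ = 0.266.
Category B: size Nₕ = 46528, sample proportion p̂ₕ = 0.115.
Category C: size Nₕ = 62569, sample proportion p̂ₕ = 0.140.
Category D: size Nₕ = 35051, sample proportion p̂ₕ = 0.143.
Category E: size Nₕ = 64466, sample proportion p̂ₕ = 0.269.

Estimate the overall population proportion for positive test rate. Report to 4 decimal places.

N = 16348 + 46528 + 62569 + 35051 + 64466 = 224962.
Overall proportion = Σ (Nₕ/N)·p̂ₕ.
Σ Nₕp̂ₕ = 4348.568 + 5350.72 + 8759.66 + 5012.293 + 17341.354 = 40812.595.
40812.595 / 224962 = 0.181420... → 0.1814.

0.1814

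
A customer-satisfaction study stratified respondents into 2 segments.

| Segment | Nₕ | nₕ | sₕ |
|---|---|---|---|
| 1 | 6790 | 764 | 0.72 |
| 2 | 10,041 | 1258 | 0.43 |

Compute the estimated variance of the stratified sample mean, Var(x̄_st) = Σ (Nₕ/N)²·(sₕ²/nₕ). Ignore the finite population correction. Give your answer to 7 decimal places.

0.0001627

N = 16831; Wₕ = Nₕ/N.
segment 1: (6790/16831)²·0.72²/764 = 0.0001104311
segment 2: (10041/16831)²·0.43²/1258 = 0.0000523107
Sum = 0.0001627418 → 0.0001627.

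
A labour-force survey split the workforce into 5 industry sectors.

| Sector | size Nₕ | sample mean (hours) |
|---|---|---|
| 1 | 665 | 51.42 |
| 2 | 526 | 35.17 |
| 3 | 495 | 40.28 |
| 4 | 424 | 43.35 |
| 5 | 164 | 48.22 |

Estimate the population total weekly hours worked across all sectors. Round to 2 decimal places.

98920.80

Estimate total by summing Nₕ·x̄ₕ over strata.
665·51.42 + 526·35.17 + 495·40.28 + 424·43.35 + 164·48.22 = 34194.3 + 18499.42 + 19938.6 + 18380.4 + 7908.08 = 98920.80.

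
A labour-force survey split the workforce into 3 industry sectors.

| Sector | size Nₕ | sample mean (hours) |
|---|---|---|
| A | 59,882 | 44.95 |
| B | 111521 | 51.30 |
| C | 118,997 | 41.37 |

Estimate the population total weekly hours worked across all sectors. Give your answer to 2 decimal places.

13335629.09

A: 59882·44.95 = 2691695.9
B: 111521·51.30 = 5721027.3
C: 118997·41.37 = 4922905.89
τ̂ = Σ Nₕx̄ₕ = 13335629.09.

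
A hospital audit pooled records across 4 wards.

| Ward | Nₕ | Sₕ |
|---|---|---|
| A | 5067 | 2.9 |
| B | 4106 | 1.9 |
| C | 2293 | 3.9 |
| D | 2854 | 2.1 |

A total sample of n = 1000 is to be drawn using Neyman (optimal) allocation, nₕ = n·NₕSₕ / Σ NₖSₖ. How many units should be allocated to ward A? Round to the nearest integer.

A: NₕSₕ = 5067·2.9 = 14694.3
B: NₕSₕ = 4106·1.9 = 7801.4
C: NₕSₕ = 2293·3.9 = 8942.7
D: NₕSₕ = 2854·2.1 = 5993.4
Σ NₕSₕ = 37431.8.
n_A = 1000·14694.3/37431.8 = 392.562... → 393.

393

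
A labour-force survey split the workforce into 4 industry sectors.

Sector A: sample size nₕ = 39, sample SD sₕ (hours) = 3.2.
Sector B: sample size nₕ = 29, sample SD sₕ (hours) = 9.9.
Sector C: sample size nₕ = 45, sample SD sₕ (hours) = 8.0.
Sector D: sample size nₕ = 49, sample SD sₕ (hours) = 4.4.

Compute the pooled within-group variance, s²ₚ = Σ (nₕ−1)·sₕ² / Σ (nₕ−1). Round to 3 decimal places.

43.536

A: (39−1)·3.2² = 38·10.24 = 389.12
B: (29−1)·9.9² = 28·98.01 = 2744.28
C: (45−1)·8.0² = 44·64 = 2816
D: (49−1)·4.4² = 48·19.36 = 929.28
Numerator = 6878.68; denominator = Σ(nₕ−1) = 158.
s²ₚ = 6878.68/158 = 43.53595... → 43.536.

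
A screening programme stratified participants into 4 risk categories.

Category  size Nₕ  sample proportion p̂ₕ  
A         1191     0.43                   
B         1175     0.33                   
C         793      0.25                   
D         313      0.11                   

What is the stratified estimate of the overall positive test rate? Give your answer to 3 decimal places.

0.326

Wₕ = Nₕ/N with N = 3472: 0.3430, 0.3384, 0.2284, 0.0901.
p̂_st = 0.3430·0.43 + 0.3384·0.33 + 0.2284·0.25 + 0.0901·0.11 ≈ 0.32620... → 0.326.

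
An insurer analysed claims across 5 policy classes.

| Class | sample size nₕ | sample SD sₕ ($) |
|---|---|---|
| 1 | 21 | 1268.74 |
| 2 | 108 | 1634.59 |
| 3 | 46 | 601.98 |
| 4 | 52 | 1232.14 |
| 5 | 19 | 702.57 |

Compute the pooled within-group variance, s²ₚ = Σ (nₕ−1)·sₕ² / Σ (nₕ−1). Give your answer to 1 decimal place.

1: (21−1)·1268.74² = 20·1609701.1876 = 32194023.752
2: (108−1)·1634.59² = 107·2671884.4681 = 285891638.0867
3: (46−1)·601.98² = 45·362379.9204 = 16307096.418
4: (52−1)·1232.14² = 51·1518168.9796 = 77426617.9596
5: (19−1)·702.57² = 18·493604.6049 = 8884882.8882
Numerator = 420704259.1045; denominator = Σ(nₕ−1) = 241.
s²ₚ = 420704259.1045/241 = 1745660.826... → 1745660.8.

1745660.8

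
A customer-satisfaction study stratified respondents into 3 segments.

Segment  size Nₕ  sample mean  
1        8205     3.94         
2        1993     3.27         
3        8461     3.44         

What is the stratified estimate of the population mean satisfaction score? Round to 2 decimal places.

N = 8205 + 1993 + 8461 = 18659.
Weight each subgroup mean by Nₕ/N and sum.
Σ Nₕx̄ₕ = 8205·3.94 + 1993·3.27 + 8461·3.44 = 32327.7 + 6517.11 + 29105.84 = 67950.65.
Divide by N: 67950.65 / 18659 = 3.6417... → 3.64.

3.64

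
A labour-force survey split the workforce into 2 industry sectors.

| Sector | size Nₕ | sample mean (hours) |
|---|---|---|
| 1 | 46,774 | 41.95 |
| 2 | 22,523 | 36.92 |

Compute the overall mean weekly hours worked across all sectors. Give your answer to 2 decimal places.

N = 69297; weights Wₕ = Nₕ/N = (0.6750, 0.3250).
x̄_st = Σ Wₕ·x̄ₕ = 0.6750·41.95 + 0.3250·36.92 ≈ 40.3151...
→ 40.32.

40.32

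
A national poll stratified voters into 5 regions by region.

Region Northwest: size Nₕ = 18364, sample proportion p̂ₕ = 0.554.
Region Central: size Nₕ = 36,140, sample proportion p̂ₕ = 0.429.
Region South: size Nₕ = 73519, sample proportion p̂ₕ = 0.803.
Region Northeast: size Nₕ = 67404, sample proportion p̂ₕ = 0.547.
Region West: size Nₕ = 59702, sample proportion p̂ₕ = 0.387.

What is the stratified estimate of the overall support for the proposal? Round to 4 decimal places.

N = 18364 + 36140 + 73519 + 67404 + 59702 = 255129.
Overall proportion = Σ (Nₕ/N)·p̂ₕ.
Σ Nₕp̂ₕ = 10173.656 + 15504.06 + 59035.757 + 36869.988 + 23104.674 = 144688.135.
144688.135 / 255129 = 0.567118... → 0.5671.

0.5671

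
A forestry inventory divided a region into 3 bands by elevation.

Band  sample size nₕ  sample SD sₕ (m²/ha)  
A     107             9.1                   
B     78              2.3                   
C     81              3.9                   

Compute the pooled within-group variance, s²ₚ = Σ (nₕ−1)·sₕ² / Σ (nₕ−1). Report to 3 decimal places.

39.551

Degrees of freedom: 106 + 77 + 80 = 263.
Σ(nₕ−1)sₕ² = 106·82.81 + 77·5.29 + 80·15.21 = 10401.99.
s²ₚ = 10401.99 / 263 = 39.55129... → 39.551.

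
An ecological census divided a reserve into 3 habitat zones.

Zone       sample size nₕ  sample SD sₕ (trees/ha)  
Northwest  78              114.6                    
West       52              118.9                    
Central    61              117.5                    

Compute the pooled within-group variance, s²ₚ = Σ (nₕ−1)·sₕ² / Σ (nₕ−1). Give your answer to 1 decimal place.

13620.4

Northwest: (78−1)·114.6² = 77·13133.16 = 1011253.32
West: (52−1)·118.9² = 51·14137.21 = 720997.71
Central: (61−1)·117.5² = 60·13806.25 = 828375
Numerator = 2560626.03; denominator = Σ(nₕ−1) = 188.
s²ₚ = 2560626.03/188 = 13620.351... → 13620.4.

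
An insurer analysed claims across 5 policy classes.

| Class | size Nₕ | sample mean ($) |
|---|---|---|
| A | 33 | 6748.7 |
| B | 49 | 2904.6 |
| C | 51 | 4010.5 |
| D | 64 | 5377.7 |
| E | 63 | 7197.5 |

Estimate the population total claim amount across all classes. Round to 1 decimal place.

1367183.3

A: 33·6748.7 = 222707.1
B: 49·2904.6 = 142325.4
C: 51·4010.5 = 204535.5
D: 64·5377.7 = 344172.8
E: 63·7197.5 = 453442.5
τ̂ = Σ Nₕx̄ₕ = 1367183.3.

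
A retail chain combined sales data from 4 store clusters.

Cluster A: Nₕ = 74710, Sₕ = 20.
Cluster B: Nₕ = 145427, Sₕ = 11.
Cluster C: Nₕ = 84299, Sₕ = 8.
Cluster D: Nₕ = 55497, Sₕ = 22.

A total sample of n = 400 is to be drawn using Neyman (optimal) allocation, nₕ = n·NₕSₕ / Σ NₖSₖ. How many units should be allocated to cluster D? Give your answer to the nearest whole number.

98

Σ NₕSₕ = 74710·20 + 145427·11 + 84299·8 + 55497·22 = 4989223.
Share for D: 1220934/4989223 = 0.24471.
n_D = 400 × 0.24471 = 97.886... → 98.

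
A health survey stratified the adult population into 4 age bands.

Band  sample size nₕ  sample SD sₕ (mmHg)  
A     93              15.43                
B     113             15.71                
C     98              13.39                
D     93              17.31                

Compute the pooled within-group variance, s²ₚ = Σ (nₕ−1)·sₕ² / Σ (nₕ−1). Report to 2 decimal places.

240.47

A: (93−1)·15.43² = 92·238.0849 = 21903.8108
B: (113−1)·15.71² = 112·246.8041 = 27642.0592
C: (98−1)·13.39² = 97·179.2921 = 17391.3337
D: (93−1)·17.31² = 92·299.6361 = 27566.5212
Numerator = 94503.7249; denominator = Σ(nₕ−1) = 393.
s²ₚ = 94503.7249/393 = 240.4675... → 240.47.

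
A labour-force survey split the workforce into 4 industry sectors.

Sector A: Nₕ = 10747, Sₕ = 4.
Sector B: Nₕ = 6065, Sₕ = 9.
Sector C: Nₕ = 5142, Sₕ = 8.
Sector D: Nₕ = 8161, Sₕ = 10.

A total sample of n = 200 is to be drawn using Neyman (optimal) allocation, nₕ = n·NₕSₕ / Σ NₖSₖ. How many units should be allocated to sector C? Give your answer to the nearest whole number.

Σ NₕSₕ = 10747·4 + 6065·9 + 5142·8 + 8161·10 = 220319.
Share for C: 41136/220319 = 0.18671.
n_C = 200 × 0.18671 = 37.342... → 37.

37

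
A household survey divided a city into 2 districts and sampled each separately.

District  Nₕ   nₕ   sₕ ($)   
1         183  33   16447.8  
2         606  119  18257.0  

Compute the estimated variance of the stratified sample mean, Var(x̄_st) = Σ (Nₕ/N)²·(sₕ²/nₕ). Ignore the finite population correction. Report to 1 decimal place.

N = 789; Wₕ = Nₕ/N.
district 1: (183/789)²·16447.8²/33 = 441011.4509
district 2: (606/789)²·18257.0²/119 = 1652354.0591
Sum = 2093365.5099 → 2093365.5.

2093365.5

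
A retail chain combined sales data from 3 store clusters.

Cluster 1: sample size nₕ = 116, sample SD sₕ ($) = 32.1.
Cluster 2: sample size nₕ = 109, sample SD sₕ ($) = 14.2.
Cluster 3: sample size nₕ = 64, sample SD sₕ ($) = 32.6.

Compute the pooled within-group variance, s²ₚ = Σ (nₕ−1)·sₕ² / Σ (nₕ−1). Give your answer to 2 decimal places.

724.57

Degrees of freedom: 115 + 108 + 63 = 286.
Σ(nₕ−1)sₕ² = 115·1030.41 + 108·201.64 + 63·1062.76 = 207228.15.
s²ₚ = 207228.15 / 286 = 724.5740... → 724.57.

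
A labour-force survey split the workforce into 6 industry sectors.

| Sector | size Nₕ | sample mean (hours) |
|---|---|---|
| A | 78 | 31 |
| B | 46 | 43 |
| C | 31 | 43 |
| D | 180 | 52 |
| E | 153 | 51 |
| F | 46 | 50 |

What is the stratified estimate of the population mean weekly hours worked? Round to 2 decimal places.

N = 78 + 46 + 31 + 180 + 153 + 46 = 534.
The stratified mean weights each stratum mean by its population share Nₕ/N.
Σ Nₕx̄ₕ = 78·31 + 46·43 + 31·43 + 180·52 + 153·51 + 46·50 = 2418 + 1978 + 1333 + 9360 + 7803 + 2300 = 25192.
Divide by N: 25192 / 534 = 47.1760... → 47.18.

47.18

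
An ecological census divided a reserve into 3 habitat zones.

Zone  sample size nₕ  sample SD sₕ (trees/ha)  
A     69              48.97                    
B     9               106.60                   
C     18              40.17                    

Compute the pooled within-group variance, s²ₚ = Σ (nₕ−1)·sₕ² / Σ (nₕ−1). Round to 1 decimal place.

A: (69−1)·48.97² = 68·2398.0609 = 163068.1412
B: (9−1)·106.60² = 8·11363.56 = 90908.48
C: (18−1)·40.17² = 17·1613.6289 = 27431.6913
Numerator = 281408.3125; denominator = Σ(nₕ−1) = 93.
s²ₚ = 281408.3125/93 = 3025.896... → 3025.9.

3025.9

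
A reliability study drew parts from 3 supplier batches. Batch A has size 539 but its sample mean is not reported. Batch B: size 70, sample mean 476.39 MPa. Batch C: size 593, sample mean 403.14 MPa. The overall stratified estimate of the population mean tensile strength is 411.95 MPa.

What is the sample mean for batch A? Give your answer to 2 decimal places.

413.27

Σ Nₕx̄ₕ = N·μ, so 539·x̄_A = 1202·411.95 − (70·476.39 + 593·403.14).
= 495163.9 − 272409.32 = 222754.58.
x̄_A = 222754.58 / 539 = 413.2738... → 413.27.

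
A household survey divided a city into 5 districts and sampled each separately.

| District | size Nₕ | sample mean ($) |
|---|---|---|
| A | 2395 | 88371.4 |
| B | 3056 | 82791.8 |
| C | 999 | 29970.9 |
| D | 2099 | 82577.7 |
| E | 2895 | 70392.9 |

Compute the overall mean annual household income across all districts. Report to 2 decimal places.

76172.69

N = 2395 + 3056 + 999 + 2099 + 2895 = 11444.
Overall mean = Σ (Nₕ/N)·x̄ₕ — weight by population share, not a simple average.
Σ Nₕx̄ₕ = 2395·88371.4 + 3056·82791.8 + 999·29970.9 + 2099·82577.7 + 2895·70392.9 = 211649503 + 253011740.8 + 29940929.1 + 173330592.3 + 203787445.5 = 871720210.7.
Divide by N: 871720210.7 / 11444 = 76172.6853... → 76172.69.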